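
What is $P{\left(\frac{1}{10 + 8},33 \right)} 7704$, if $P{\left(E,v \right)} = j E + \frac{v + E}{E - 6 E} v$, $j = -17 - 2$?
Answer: $-30261740$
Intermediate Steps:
$j = -19$ ($j = -17 - 2 = -19$)
$P{\left(E,v \right)} = - 19 E - \frac{v \left(E + v\right)}{5 E}$ ($P{\left(E,v \right)} = - 19 E + \frac{v + E}{E - 6 E} v = - 19 E + \frac{E + v}{\left(-5\right) E} v = - 19 E + \left(E + v\right) \left(- \frac{1}{5 E}\right) v = - 19 E + - \frac{E + v}{5 E} v = - 19 E - \frac{v \left(E + v\right)}{5 E}$)
$P{\left(\frac{1}{10 + 8},33 \right)} 7704 = \frac{- 33^{2} + \frac{\left(-1\right) 33 - \frac{95}{10 + 8}}{10 + 8}}{5 \frac{1}{10 + 8}} \cdot 7704 = \frac{\left(-1\right) 1089 + \frac{-33 - \frac{95}{18}}{18}}{5 \cdot \frac{1}{18}} \cdot 7704 = \frac{\frac{1}{\frac{1}{18}} \left(-1089 + \frac{-33 - \frac{95}{18}}{18}\right)}{5} \cdot 7704 = \frac{1}{5} \cdot 18 \left(-1089 + \frac{-33 - \frac{95}{18}}{18}\right) 7704 = \frac{1}{5} \cdot 18 \left(-1089 + \frac{1}{18} \left(- \frac{689}{18}\right)\right) 7704 = \frac{1}{5} \cdot 18 \left(-1089 - \frac{689}{324}\right) 7704 = \frac{1}{5} \cdot 18 \left(- \frac{353525}{324}\right) 7704 = \left(- \frac{70705}{18}\right) 7704 = -30261740$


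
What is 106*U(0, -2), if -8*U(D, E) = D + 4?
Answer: -53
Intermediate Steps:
U(D, E) = -½ - D/8 (U(D, E) = -(D + 4)/8 = -(4 + D)/8 = -½ - D/8)
106*U(0, -2) = 106*(-½ - ⅛*0) = 106*(-½ + 0) = 106*(-½) = -53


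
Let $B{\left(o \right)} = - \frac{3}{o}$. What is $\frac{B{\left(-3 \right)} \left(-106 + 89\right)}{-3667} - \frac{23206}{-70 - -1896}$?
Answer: $- \frac{42532680}{3347971} \approx -12.704$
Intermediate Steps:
$\frac{B{\left(-3 \right)} \left(-106 + 89\right)}{-3667} - \frac{23206}{-70 - -1896} = \frac{- \frac{3}{-3} \left(-106 + 89\right)}{-3667} - \frac{23206}{-70 - -1896} = \left(-3\right) \left(- \frac{1}{3}\right) \left(-17\right) \left(- \frac{1}{3667}\right) - \frac{23206}{-70 + 1896} = 1 \left(-17\right) \left(- \frac{1}{3667}\right) - \frac{23206}{1826} = \left(-17\right) \left(- \frac{1}{3667}\right) - \frac{11603}{913} = \frac{17}{3667} - \frac{11603}{913} = - \frac{42532680}{3347971}$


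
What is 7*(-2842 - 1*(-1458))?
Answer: -9688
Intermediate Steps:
7*(-2842 - 1*(-1458)) = 7*(-2842 + 1458) = 7*(-1384) = -9688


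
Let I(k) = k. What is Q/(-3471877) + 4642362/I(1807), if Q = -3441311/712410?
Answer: 11482417682931861317/4469433607680990 ≈ 2569.1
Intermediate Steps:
Q = -3441311/712410 (Q = -3441311*1/712410 = -3441311/712410 ≈ -4.8305)
Q/(-3471877) + 4642362/I(1807) = -3441311/712410/(-3471877) + 4642362/1807 = -3441311/712410*(-1/3471877) + 4642362*(1/1807) = 3441311/2473399893570 + 4642362/1807 = 11482417682931861317/4469433607680990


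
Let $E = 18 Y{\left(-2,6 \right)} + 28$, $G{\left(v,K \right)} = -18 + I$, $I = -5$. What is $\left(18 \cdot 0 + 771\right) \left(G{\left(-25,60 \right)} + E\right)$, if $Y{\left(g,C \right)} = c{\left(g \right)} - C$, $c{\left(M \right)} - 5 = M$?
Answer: $-37779$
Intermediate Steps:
$c{\left(M \right)} = 5 + M$
$Y{\left(g,C \right)} = 5 + g - C$ ($Y{\left(g,C \right)} = \left(5 + g\right) - C = 5 + g - C$)
$G{\left(v,K \right)} = -23$ ($G{\left(v,K \right)} = -18 - 5 = -23$)
$E = -26$ ($E = 18 \left(5 - 2 - 6\right) + 28 = 18 \left(-3\right) + 28 = -54 + 28 = -26$)
$\left(18 \cdot 0 + 771\right) \left(G{\left(-25,60 \right)} + E\right) = \left(18 \cdot 0 + 771\right) \left(-23 - 26\right) = \left(0 + 771\right) \left(-49\right) = 771 \left(-49\right) = -37779$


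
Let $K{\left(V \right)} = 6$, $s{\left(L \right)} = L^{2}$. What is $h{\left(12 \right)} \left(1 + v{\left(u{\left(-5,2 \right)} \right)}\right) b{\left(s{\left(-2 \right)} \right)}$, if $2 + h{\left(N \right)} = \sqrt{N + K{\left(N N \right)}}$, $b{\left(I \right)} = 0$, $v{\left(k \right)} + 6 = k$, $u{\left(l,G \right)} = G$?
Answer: $0$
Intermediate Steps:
$v{\left(k \right)} = -6 + k$
$h{\left(N \right)} = -2 + \sqrt{6 + N}$ ($h{\left(N \right)} = -2 + \sqrt{N + 6} = -2 + \sqrt{6 + N}$)
$h{\left(12 \right)} \left(1 + v{\left(u{\left(-5,2 \right)} \right)}\right) b{\left(s{\left(-2 \right)} \right)} = \left(-2 + \sqrt{6 + 12}\right) \left(1 + \left(-6 + 2\right)\right) 0 = \left(-2 + \sqrt{18}\right) \left(1 - 4\right) 0 = \left(-2 + 3 \sqrt{2}\right) \left(\left(-3\right) 0\right) = \left(-2 + 3 \sqrt{2}\right) 0 = 0$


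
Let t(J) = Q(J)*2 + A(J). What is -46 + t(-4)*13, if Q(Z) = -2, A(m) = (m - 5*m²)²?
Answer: 91630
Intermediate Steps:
t(J) = -4 + J²*(-1 + 5*J)² (t(J) = -2*2 + J²*(-1 + 5*J)² = -4 + J²*(-1 + 5*J)²)
-46 + t(-4)*13 = -46 + (-4 + (-4)²*(-1 + 5*(-4))²)*13 = -46 + (-4 + 16*(-1 - 20)²)*13 = -46 + (-4 + 16*(-21)²)*13 = -46 + (-4 + 16*441)*13 = -46 + (-4 + 7056)*13 = -46 + 7052*13 = -46 + 91676 = 91630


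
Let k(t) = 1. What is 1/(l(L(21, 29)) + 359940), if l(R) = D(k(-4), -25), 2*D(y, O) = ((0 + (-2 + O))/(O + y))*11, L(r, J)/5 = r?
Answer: 16/5759139 ≈ 2.7782e-6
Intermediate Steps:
L(r, J) = 5*r
D(y, O) = 11*(-2 + O)/(2*(O + y)) (D(y, O) = (((0 + (-2 + O))/(O + y))*11)/2 = (((-2 + O)/(O + y))*11)/2 = (11*(-2 + O)/(O + y))/2 = 11*(-2 + O)/(2*(O + y)))
l(R) = 99/16 (l(R) = (-11 + (11/2)*(-25))/(-25 + 1) = (-11 - 275/2)/(-24) = -1/24*(-297/2) = 99/16)
1/(l(L(21, 29)) + 359940) = 1/(99/16 + 359940) = 1/(5759139/16) = 16/5759139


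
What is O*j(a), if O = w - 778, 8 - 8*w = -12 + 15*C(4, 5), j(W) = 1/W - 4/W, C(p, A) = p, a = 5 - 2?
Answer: 783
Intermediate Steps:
a = 3
j(W) = -3/W (j(W) = 1/W - 4/W = -3/W)
w = -5 (w = 1 - (-12 + 15*4)/8 = 1 - (-12 + 60)/8 = 1 - ⅛*48 = 1 - 6 = -5)
O = -783 (O = -5 - 778 = -783)
O*j(a) = -(-2349)/3 = -783*(-1) = 783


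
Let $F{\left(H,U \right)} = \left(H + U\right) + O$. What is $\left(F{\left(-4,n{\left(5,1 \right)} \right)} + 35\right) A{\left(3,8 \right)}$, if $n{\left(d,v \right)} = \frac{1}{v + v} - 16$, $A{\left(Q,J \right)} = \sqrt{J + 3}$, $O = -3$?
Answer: $\frac{25 \sqrt{11}}{2} \approx 41.458$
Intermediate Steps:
$A{\left(Q,J \right)} = \sqrt{3 + J}$
$n{\left(d,v \right)} = -16 + \frac{1}{2 v}$ ($n{\left(d,v \right)} = \frac{1}{2 v} - 16 = -16 + \frac{1}{2 v}$)
$F{\left(H,U \right)} = -3 + H + U$ ($F{\left(H,U \right)} = \left(H + U\right) - 3 = -3 + H + U$)
$\left(F{\left(-4,n{\left(5,1 \right)} \right)} + 35\right) A{\left(3,8 \right)} = \left(\left(-3 - 4 - \left(16 - \frac{1}{2 \cdot 1}\right)\right) + 35\right) \sqrt{3 + 8} = \left(\left(-3 - 4 + \left(-16 + \frac{1}{2} \cdot 1\right)\right) + 35\right) \sqrt{11} = \left(\left(-3 - 4 + \left(-16 + \frac{1}{2}\right)\right) + 35\right) \sqrt{11} = \left(\left(-3 - 4 - \frac{31}{2}\right) + 35\right) \sqrt{11} = \left(- \frac{45}{2} + 35\right) \sqrt{11} = \frac{25 \sqrt{11}}{2}$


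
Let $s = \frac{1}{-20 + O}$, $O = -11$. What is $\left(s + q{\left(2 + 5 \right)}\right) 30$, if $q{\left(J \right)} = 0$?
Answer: $- \frac{30}{31} \approx -0.96774$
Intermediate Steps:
$s = - \frac{1}{31}$ ($s = \frac{1}{-20 - 11} = \frac{1}{-31} = - \frac{1}{31} \approx -0.032258$)
$\left(s + q{\left(2 + 5 \right)}\right) 30 = \left(- \frac{1}{31} + 0\right) 30 = \left(- \frac{1}{31}\right) 30 = - \frac{30}{31}$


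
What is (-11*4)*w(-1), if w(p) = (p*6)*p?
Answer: -264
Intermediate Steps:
w(p) = 6*p**2 (w(p) = (6*p)*p = 6*p**2)
(-11*4)*w(-1) = (-11*4)*(6*(-1)**2) = -264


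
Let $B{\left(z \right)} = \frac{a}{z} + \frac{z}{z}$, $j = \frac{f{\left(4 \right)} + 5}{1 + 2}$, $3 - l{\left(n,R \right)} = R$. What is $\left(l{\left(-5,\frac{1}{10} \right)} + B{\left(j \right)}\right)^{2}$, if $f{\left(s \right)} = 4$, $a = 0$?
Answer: $\frac{1521}{100} \approx 15.21$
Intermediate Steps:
$l{\left(n,R \right)} = 3 - R$
$j = 3$ ($j = \frac{4 + 5}{1 + 2} = \frac{9}{3} = 9 \cdot \frac{1}{3} = 3$)
$B{\left(z \right)} = 1$ ($B{\left(z \right)} = \frac{0}{z} + \frac{z}{z} = 0 + 1 = 1$)
$\left(l{\left(-5,\frac{1}{10} \right)} + B{\left(j \right)}\right)^{2} = \left(\left(3 - \frac{1}{10}\right) + 1\right)^{2} = \left(\frac{29}{10} + 1\right)^{2} = \left(\frac{39}{10}\right)^{2} = \frac{1521}{100}$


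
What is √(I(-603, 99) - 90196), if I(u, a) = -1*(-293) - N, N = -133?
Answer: I*√89770 ≈ 299.62*I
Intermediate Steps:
I(u, a) = 426 (I(u, a) = -1*(-293) - 1*(-133) = 293 + 133 = 426)
√(I(-603, 99) - 90196) = √(426 - 90196) = √(-89770) = I*√89770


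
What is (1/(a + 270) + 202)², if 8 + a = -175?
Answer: 308880625/7569 ≈ 40809.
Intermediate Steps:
a = -183 (a = -8 - 175 = -183)
(1/(a + 270) + 202)² = (1/(-183 + 270) + 202)² = (1/87 + 202)² = (17575/87)² = 308880625/7569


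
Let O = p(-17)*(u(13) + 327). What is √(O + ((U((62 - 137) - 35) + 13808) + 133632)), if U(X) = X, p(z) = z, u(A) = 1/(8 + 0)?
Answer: √2268302/4 ≈ 376.52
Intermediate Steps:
u(A) = ⅛ (u(A) = 1/8 = ⅛)
O = -44489/8 (O = -17*(⅛ + 327) = -17*2617/8 = -44489/8 ≈ -5561.1)
√(O + ((U((62 - 137) - 35) + 13808) + 133632)) = √(-44489/8 + ((((62 - 137) - 35) + 13808) + 133632)) = √(-44489/8 + (((-75 - 35) + 13808) + 133632)) = √(-44489/8 + ((-110 + 13808) + 133632)) = √(-44489/8 + (13698 + 133632)) = √(-44489/8 + 147330) = √(1134151/8) = √2268302/4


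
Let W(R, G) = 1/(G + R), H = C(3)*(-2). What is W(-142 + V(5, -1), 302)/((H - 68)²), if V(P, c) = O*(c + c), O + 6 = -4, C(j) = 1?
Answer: 1/882000 ≈ 1.1338e-6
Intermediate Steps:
O = -10 (O = -6 - 4 = -10)
V(P, c) = -20*c (V(P, c) = -10*(c + c) = -20*c)
H = -2 (H = 1*(-2) = -2)
W(-142 + V(5, -1), 302)/((H - 68)²) = 1/((302 + (-142 - 20*(-1)))*((-2 - 68)²)) = 1/((302 + (-142 + 20))*((-70)²)) = 1/((302 - 122)*4900) = (1/4900)/180 = (1/180)*(1/4900) = 1/882000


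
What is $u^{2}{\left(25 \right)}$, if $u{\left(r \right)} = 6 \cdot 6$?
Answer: $1296$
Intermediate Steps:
$u{\left(r \right)} = 36$
$u^{2}{\left(25 \right)} = 36^{2} = 1296$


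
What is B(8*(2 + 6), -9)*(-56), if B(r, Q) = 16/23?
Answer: -896/23 ≈ -38.957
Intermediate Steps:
B(r, Q) = 16/23 (B(r, Q) = 16*(1/23) = 16/23)
B(8*(2 + 6), -9)*(-56) = (16/23)*(-56) = -896/23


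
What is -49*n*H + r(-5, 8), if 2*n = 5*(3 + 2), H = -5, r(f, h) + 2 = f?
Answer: 6111/2 ≈ 3055.5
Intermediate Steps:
r(f, h) = -2 + f
n = 25/2 (n = (5*(3 + 2))/2 = (5*5)/2 = (1/2)*25 = 25/2 ≈ 12.500)
-49*n*H + r(-5, 8) = -1225*(-5)/2 + (-2 - 5) = -49*(-125/2) - 7 = 6125/2 - 7 = 6111/2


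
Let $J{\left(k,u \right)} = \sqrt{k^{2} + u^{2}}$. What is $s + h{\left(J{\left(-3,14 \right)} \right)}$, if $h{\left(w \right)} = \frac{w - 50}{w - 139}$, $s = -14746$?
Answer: $- \frac{281877791}{19116} - \frac{89 \sqrt{205}}{19116} \approx -14746.0$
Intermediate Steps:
$h{\left(w \right)} = \frac{-50 + w}{-139 + w}$
$s + h{\left(J{\left(-3,14 \right)} \right)} = -14746 + \frac{-50 + \sqrt{\left(-3\right)^{2} + 14^{2}}}{-139 + \sqrt{\left(-3\right)^{2} + 14^{2}}} = -14746 + \frac{-50 + \sqrt{9 + 196}}{-139 + \sqrt{9 + 196}} = -14746 + \frac{-50 + \sqrt{205}}{-139 + \sqrt{205}}$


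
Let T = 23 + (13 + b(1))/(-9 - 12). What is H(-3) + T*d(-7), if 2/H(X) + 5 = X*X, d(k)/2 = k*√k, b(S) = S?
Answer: ½ - 938*I*√7/3 ≈ 0.5 - 827.24*I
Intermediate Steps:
d(k) = 2*k^(3/2) (d(k) = 2*(k*√k) = 2*k^(3/2))
H(X) = 2/(-5 + X²) (H(X) = 2/(-5 + X*X) = 2/(-5 + X²))
T = 67/3 (T = 23 + (13 + 1)/(-9 - 12) = 23 + 14/(-21) = 23 + 14*(-1/21) = 23 - ⅔ = 67/3 ≈ 22.333)
H(-3) + T*d(-7) = 2/(-5 + (-3)²) + 67*(2*(-7)^(3/2))/3 = 2/(-5 + 9) + 67*(2*(-7*I*√7))/3 = 2/4 + 67*(-14*I*√7)/3 = 2*(¼) - 938*I*√7/3 = ½ - 938*I*√7/3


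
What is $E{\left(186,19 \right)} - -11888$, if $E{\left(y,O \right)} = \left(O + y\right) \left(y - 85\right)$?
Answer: $32593$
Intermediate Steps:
$E{\left(y,O \right)} = \left(-85 + y\right) \left(O + y\right)$ ($E{\left(y,O \right)} = \left(O + y\right) \left(-85 + y\right) = \left(-85 + y\right) \left(O + y\right)$)
$E{\left(186,19 \right)} - -11888 = \left(186^{2} - 1615 - 15810 + 19 \cdot 186\right) - -11888 = \left(34596 - 1615 - 15810 + 3534\right) + 11888 = 20705 + 11888 = 32593$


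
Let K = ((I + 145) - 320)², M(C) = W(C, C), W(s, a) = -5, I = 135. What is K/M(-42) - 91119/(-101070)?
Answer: -10750427/33690 ≈ -319.10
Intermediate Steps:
M(C) = -5
K = 1600 (K = ((135 + 145) - 320)² = (280 - 320)² = (-40)² = 1600)
K/M(-42) - 91119/(-101070) = 1600/(-5) - 91119/(-101070) = 1600*(-⅕) - 91119*(-1/101070) = -320 + 30373/33690 = -10750427/33690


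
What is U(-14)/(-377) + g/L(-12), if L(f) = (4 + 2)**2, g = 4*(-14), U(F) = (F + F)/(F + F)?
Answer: -5287/3393 ≈ -1.5582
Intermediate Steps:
U(F) = 1 (U(F) = (2*F)/((2*F)) = (2*F)*(1/(2*F)) = 1)
g = -56
L(f) = 36 (L(f) = 6**2 = 36)
U(-14)/(-377) + g/L(-12) = 1/(-377) - 56/36 = 1*(-1/377) - 56*1/36 = -1/377 - 14/9 = -5287/3393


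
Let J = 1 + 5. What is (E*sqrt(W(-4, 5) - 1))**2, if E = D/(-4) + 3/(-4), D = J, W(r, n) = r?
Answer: -405/16 ≈ -25.313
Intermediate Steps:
J = 6
D = 6
E = -9/4 (E = 6/(-4) + 3/(-4) = 6*(-1/4) + 3*(-1/4) = -3/2 - 3/4 = -9/4 ≈ -2.2500)
(E*sqrt(W(-4, 5) - 1))**2 = (-9*sqrt(-4 - 1)/4)**2 = (-9*I*sqrt(5)/4)**2 = -405/16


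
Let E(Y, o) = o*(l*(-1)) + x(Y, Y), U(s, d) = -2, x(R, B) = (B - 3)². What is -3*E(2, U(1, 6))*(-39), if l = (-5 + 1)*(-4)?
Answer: 3861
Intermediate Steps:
x(R, B) = (-3 + B)²
l = 16 (l = -4*(-4) = 16)
E(Y, o) = (-3 + Y)² - 16*o (E(Y, o) = o*(16*(-1)) + (-3 + Y)² = o*(-16) + (-3 + Y)² = -16*o + (-3 + Y)² = (-3 + Y)² - 16*o)
-3*E(2, U(1, 6))*(-39) = -3*((-3 + 2)² - 16*(-2))*(-39) = -3*((-1)² + 32)*(-39) = -3*(1 + 32)*(-39) = -3*33*(-39) = -99*(-39) = 3861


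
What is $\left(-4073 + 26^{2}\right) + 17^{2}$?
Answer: $-3108$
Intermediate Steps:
$\left(-4073 + 26^{2}\right) + 17^{2} = \left(-4073 + 676\right) + 289 = -3397 + 289 = -3108$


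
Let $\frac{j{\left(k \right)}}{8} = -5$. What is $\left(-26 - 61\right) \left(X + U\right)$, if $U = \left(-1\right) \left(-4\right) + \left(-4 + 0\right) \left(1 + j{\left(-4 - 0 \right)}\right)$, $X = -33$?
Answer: $-11049$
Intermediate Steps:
$j{\left(k \right)} = -40$ ($j{\left(k \right)} = 8 \left(-5\right) = -40$)
$U = 160$ ($U = \left(-1\right) \left(-4\right) + \left(-4 + 0\right) \left(1 - 40\right) = 4 - -156 = 4 + 156 = 160$)
$\left(-26 - 61\right) \left(X + U\right) = \left(-26 - 61\right) \left(-33 + 160\right) = \left(-87\right) 127 = -11049$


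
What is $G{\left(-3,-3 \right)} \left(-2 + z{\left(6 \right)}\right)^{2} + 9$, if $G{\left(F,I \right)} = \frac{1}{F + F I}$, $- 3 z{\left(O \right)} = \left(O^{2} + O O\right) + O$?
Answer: $\frac{419}{3} \approx 139.67$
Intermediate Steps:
$z{\left(O \right)} = - \frac{2 O^{2}}{3} - \frac{O}{3}$ ($z{\left(O \right)} = - \frac{\left(O^{2} + O O\right) + O}{3} = - \frac{\left(O^{2} + O^{2}\right) + O}{3} = - \frac{2 O^{2} + O}{3} = - \frac{O + 2 O^{2}}{3} = - \frac{2 O^{2}}{3} - \frac{O}{3}$)
$G{\left(-3,-3 \right)} \left(-2 + z{\left(6 \right)}\right)^{2} + 9 = \frac{1}{\left(-3\right) \left(1 - 3\right)} \left(-2 - 2 \left(1 + 2 \cdot 6\right)\right)^{2} + 9 = - \frac{1}{3 \left(-2\right)} \left(-2 - 2 \left(1 + 12\right)\right)^{2} + 9 = \left(- \frac{1}{3}\right) \left(- \frac{1}{2}\right) \left(-2 - 2 \cdot 13\right)^{2} + 9 = \frac{\left(-2 - 26\right)^{2}}{6} + 9 = \frac{\left(-28\right)^{2}}{6} + 9 = \frac{1}{6} \cdot 784 + 9 = \frac{392}{3} + 9 = \frac{419}{3}$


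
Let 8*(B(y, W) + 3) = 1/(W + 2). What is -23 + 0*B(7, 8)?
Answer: -23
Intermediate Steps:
B(y, W) = -3 + 1/(8*(2 + W)) (B(y, W) = -3 + 1/(8*(W + 2)) = -3 + 1/(8*(2 + W)))
-23 + 0*B(7, 8) = -23 + 0*((-47 - 24*8)/(8*(2 + 8))) = -23 + 0*((⅛)*(-47 - 192)/10) = -23 + 0*((⅛)*(⅒)*(-239)) = -23 + 0*(-239/80) = -23 + 0 = -23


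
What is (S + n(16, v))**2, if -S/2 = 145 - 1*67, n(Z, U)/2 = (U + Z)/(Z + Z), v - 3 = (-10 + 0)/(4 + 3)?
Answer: 300987801/12544 ≈ 23995.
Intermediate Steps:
v = 11/7 (v = 3 + (-10 + 0)/(4 + 3) = 3 - 10/7 = 11/7 ≈ 1.5714)
n(Z, U) = (U + Z)/Z (n(Z, U) = 2*((U + Z)/(Z + Z)) = 2*((U + Z)/((2*Z))) = 2*((U + Z)*(1/(2*Z))) = 2*((U + Z)/(2*Z)) = (U + Z)/Z)
S = -156 (S = -2*(145 - 1*67) = -2*(145 - 67) = -2*78 = -156)
(S + n(16, v))**2 = (-156 + (11/7 + 16)/16)**2 = (-156 + (1/16)*(123/7))**2 = (-156 + 123/112)**2 = (-17349/112)**2 = 300987801/12544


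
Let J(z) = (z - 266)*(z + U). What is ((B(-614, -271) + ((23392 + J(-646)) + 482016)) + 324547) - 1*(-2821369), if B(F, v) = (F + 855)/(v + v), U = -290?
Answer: 2441685911/542 ≈ 4.5050e+6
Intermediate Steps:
J(z) = (-290 + z)*(-266 + z) (J(z) = (z - 266)*(z - 290) = (-266 + z)*(-290 + z) = (-290 + z)*(-266 + z))
B(F, v) = (855 + F)/(2*v) (B(F, v) = (855 + F)/((2*v)) = (855 + F)*(1/(2*v)) = (855 + F)/(2*v))
((B(-614, -271) + ((23392 + J(-646)) + 482016)) + 324547) - 1*(-2821369) = (((1/2)*(855 - 614)/(-271) + ((23392 + (77140 + (-646)**2 - 556*(-646))) + 482016)) + 324547) - 1*(-2821369) = (((1/2)*(-1/271)*241 + ((23392 + (77140 + 417316 + 359176)) + 482016)) + 324547) + 2821369 = ((-241/542 + ((23392 + 853632) + 482016)) + 324547) + 2821369 = ((-241/542 + (877024 + 482016)) + 324547) + 2821369 = ((-241/542 + 1359040) + 324547) + 2821369 = (736599439/542 + 324547) + 2821369 = 912503913/542 + 2821369 = 2441685911/542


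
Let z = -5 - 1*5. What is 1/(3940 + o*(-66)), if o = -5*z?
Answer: 1/640 ≈ 0.0015625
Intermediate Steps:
z = -10 (z = -5 - 5 = -10)
o = 50 (o = -5*(-10) = 50)
1/(3940 + o*(-66)) = 1/(3940 + 50*(-66)) = 1/(3940 - 3300) = 1/640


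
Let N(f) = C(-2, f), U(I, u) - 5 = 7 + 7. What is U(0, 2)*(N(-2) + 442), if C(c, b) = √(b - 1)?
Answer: 8398 + 19*I*√3 ≈ 8398.0 + 32.909*I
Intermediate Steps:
U(I, u) = 19 (U(I, u) = 5 + (7 + 7) = 5 + 14 = 19)
C(c, b) = √(-1 + b)
N(f) = √(-1 + f)
U(0, 2)*(N(-2) + 442) = 19*(√(-1 - 2) + 442) = 19*(√(-3) + 442) = 19*(I*√3 + 442) = 19*(442 + I*√3) = 8398 + 19*I*√3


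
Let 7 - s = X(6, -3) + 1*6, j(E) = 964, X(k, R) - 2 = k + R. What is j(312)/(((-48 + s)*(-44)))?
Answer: 241/572 ≈ 0.42133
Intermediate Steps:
X(k, R) = 2 + R + k (X(k, R) = 2 + (k + R) = 2 + (R + k) = 2 + R + k)
s = -4 (s = 7 - ((2 - 3 + 6) + 1*6) = 7 - (5 + 6) = 7 - 1*11 = 7 - 11 = -4)
j(312)/(((-48 + s)*(-44))) = 964/(((-48 - 4)*(-44))) = 964/((-52*(-44))) = 964/2288 = 964*(1/2288) = 241/572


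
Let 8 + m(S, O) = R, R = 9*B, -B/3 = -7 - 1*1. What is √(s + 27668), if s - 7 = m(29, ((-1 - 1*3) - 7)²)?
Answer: √27883 ≈ 166.98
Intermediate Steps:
B = 24 (B = -3*(-7 - 1*1) = -3*(-7 - 1) = -3*(-8) = 24)
R = 216 (R = 9*24 = 216)
m(S, O) = 208 (m(S, O) = -8 + 216 = 208)
s = 215 (s = 7 + 208 = 215)
√(s + 27668) = √(215 + 27668) = √27883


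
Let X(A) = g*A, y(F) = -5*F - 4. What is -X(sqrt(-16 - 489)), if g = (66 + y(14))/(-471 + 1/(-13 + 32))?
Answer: -38*I*sqrt(505)/2237 ≈ -0.38174*I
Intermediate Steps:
y(F) = -4 - 5*F
g = 38/2237 (g = (66 + (-4 - 5*14))/(-471 + 1/(-13 + 32)) = (66 + (-4 - 70))/(-471 + 1/19) = (66 - 74)/(-471 + 1/19) = -8/(-8948/19) = -8*(-19/8948) = 38/2237 ≈ 0.016987)
X(A) = 38*A/2237
-X(sqrt(-16 - 489)) = -38*sqrt(-16 - 489)/2237 = -38*sqrt(-505)/2237 = -38*I*sqrt(505)/2237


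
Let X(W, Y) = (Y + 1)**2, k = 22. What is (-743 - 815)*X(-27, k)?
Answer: -824182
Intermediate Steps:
X(W, Y) = (1 + Y)**2
(-743 - 815)*X(-27, k) = (-743 - 815)*(1 + 22)**2 = -1558*23**2 = -1558*529 = -824182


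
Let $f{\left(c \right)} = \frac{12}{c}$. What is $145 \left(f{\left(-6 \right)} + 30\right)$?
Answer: $4060$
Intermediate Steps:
$145 \left(f{\left(-6 \right)} + 30\right) = 145 \left(\frac{12}{-6} + 30\right) = 145 \left(12 \left(- \frac{1}{6}\right) + 30\right) = 145 \left(-2 + 30\right) = 145 \cdot 28 = 4060$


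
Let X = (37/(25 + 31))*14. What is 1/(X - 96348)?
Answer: -4/385355 ≈ -1.0380e-5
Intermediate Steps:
X = 37/4 (X = (37/56)*14 = 37/4 ≈ 9.2500)
1/(X - 96348) = 1/(37/4 - 96348) = 1/(-385355/4) = -4/385355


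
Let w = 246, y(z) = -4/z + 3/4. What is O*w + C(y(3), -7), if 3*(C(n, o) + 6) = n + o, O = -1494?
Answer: -13231171/36 ≈ -3.6753e+5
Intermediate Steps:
y(z) = ¾ - 4/z (y(z) = -4/z + 3*(¼) = -4/z + ¾ = ¾ - 4/z)
C(n, o) = -6 + n/3 + o/3 (C(n, o) = -6 + (n + o)/3 = -6 + (n/3 + o/3) = -6 + n/3 + o/3)
O*w + C(y(3), -7) = -1494*246 + (-6 + (¾ - 4/3)/3 + (⅓)*(-7)) = -367524 + (-6 + (¾ - 4*⅓)/3 - 7/3) = -367524 + (-6 + (¾ - 4/3)/3 - 7/3) = -367524 + (-6 + (⅓)*(-7/12) - 7/3) = -367524 + (-6 - 7/36 - 7/3) = -367524 - 307/36 = -13231171/36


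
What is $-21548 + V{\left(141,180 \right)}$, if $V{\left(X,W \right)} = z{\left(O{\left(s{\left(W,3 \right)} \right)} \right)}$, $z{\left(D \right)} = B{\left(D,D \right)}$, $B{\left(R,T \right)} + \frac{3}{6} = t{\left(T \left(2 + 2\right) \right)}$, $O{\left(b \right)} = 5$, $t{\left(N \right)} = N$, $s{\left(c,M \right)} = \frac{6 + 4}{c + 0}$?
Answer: $- \frac{43057}{2} \approx -21529.0$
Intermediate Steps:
$s{\left(c,M \right)} = \frac{10}{c}$
$B{\left(R,T \right)} = - \frac{1}{2} + 4 T$ ($B{\left(R,T \right)} = - \frac{1}{2} + T \left(2 + 2\right) = - \frac{1}{2} + T 4 = - \frac{1}{2} + 4 T$)
$z{\left(D \right)} = - \frac{1}{2} + 4 D$
$V{\left(X,W \right)} = \frac{39}{2}$ ($V{\left(X,W \right)} = - \frac{1}{2} + 4 \cdot 5 = - \frac{1}{2} + 20 = \frac{39}{2}$)
$-21548 + V{\left(141,180 \right)} = -21548 + \frac{39}{2} = - \frac{43057}{2}$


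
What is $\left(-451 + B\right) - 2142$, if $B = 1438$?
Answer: $-1155$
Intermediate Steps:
$\left(-451 + B\right) - 2142 = \left(-451 + 1438\right) - 2142 = 987 - 2142 = -1155$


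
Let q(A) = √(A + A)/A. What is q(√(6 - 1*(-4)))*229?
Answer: 229*2^(¼)*5^(¾)/5 ≈ 182.12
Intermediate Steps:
q(A) = √2/√A (q(A) = √(2*A)/A = (√2*√A)/A = √2/√A)
q(√(6 - 1*(-4)))*229 = (√2/√(√(6 - 1*(-4))))*229 = (√2/√(√(6 + 4)))*229 = (√2/√(√10))*229 = (√2*(10^(¾)/10))*229 = (2^(¼)*5^(¾)/5)*229 = 229*2^(¼)*5^(¾)/5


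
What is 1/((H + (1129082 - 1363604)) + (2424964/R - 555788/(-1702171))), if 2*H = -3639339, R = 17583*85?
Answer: -5087976357810/10451667869695998247 ≈ -4.8681e-7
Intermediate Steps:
R = 1494555
H = -3639339/2 (H = (1/2)*(-3639339) = -3639339/2 ≈ -1.8197e+6)
1/((H + (1129082 - 1363604)) + (2424964/R - 555788/(-1702171))) = 1/((-3639339/2 + (1129082 - 1363604)) + (2424964/1494555 - 555788/(-1702171))) = 1/((-3639339/2 - 234522) + (2424964*(1/1494555) - 555788*(-1/1702171))) = 1/(-4108383/2 + (2424964/1494555 + 555788/1702171)) = 1/(-4108383/2 + 4958359131184/2543988178905) = 1/(-10451667869695998247/5087976357810) = -5087976357810/10451667869695998247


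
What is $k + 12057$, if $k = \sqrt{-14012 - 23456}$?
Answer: $12057 + 2 i \sqrt{9367} \approx 12057.0 + 193.57 i$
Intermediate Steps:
$k = 2 i \sqrt{9367}$ ($k = \sqrt{-37468} = 2 i \sqrt{9367} \approx 193.57 i$)
$k + 12057 = 2 i \sqrt{9367} + 12057 = 12057 + 2 i \sqrt{9367}$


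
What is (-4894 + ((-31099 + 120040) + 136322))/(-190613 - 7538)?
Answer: -220369/198151 ≈ -1.1121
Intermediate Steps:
(-4894 + ((-31099 + 120040) + 136322))/(-190613 - 7538) = (-4894 + (88941 + 136322))/(-198151) = (-4894 + 225263)*(-1/198151) = 220369*(-1/198151) = -220369/198151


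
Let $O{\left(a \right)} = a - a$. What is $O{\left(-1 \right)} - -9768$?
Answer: $9768$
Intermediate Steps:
$O{\left(a \right)} = 0$
$O{\left(-1 \right)} - -9768 = 0 - -9768 = 0 + 9768 = 9768$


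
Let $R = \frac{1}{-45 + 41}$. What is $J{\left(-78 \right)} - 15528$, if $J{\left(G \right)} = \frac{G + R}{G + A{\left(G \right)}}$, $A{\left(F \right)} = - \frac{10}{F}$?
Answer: $- \frac{188621937}{12148} \approx -15527.0$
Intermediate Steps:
$R = - \frac{1}{4}$ ($R = \frac{1}{-4} = - \frac{1}{4} \approx -0.25$)
$J{\left(G \right)} = \frac{- \frac{1}{4} + G}{G - \frac{10}{G}}$ ($J{\left(G \right)} = \frac{G - \frac{1}{4}}{G - \frac{10}{G}} = \frac{- \frac{1}{4} + G}{G - \frac{10}{G}}$)
$J{\left(-78 \right)} - 15528 = \frac{1}{4} \left(-78\right) \frac{1}{-10 + \left(-78\right)^{2}} \left(-1 + 4 \left(-78\right)\right) - 15528 = \frac{1}{4} \left(-78\right) \frac{1}{-10 + 6084} \left(-1 - 312\right) - 15528 = \frac{1}{4} \left(-78\right) \frac{1}{6074} \left(-313\right) - 15528 = \frac{12207}{12148} - 15528 = - \frac{188621937}{12148}$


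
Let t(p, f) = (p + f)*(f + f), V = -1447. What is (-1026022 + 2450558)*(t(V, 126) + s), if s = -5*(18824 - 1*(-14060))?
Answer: -708438847232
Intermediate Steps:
t(p, f) = 2*f*(f + p) (t(p, f) = (f + p)*(2*f) = 2*f*(f + p))
s = -164420 (s = -5*(18824 + 14060) = -5*32884 = -164420)
(-1026022 + 2450558)*(t(V, 126) + s) = (-1026022 + 2450558)*(2*126*(126 - 1447) - 164420) = 1424536*(2*126*(-1321) - 164420) = 1424536*(-332892 - 164420) = 1424536*(-497312) = -708438847232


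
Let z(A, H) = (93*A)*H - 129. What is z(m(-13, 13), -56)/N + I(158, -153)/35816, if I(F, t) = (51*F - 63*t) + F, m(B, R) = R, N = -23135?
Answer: 2842582153/828603160 ≈ 3.4306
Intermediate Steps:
z(A, H) = -129 + 93*A*H (z(A, H) = 93*A*H - 129 = -129 + 93*A*H)
I(F, t) = -63*t + 52*F (I(F, t) = (-63*t + 51*F) + F = -63*t + 52*F)
z(m(-13, 13), -56)/N + I(158, -153)/35816 = (-129 + 93*13*(-56))/(-23135) + (-63*(-153) + 52*158)/35816 = (-129 - 67704)*(-1/23135) + (9639 + 8216)*(1/35816) = -67833*(-1/23135) + 17855*(1/35816) = 67833/23135 + 17855/35816 = 2842582153/828603160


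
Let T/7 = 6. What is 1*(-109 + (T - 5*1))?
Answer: -72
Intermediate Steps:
T = 42 (T = 7*6 = 42)
1*(-109 + (T - 5*1)) = 1*(-109 + (42 - 5*1)) = 1*(-109 + (42 - 5)) = 1*(-109 + 37) = 1*(-72) = -72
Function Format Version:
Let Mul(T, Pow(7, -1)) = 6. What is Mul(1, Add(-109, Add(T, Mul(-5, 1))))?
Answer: -72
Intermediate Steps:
T = 42 (T = Mul(7, 6) = 42)
Mul(1, Add(-109, Add(T, Mul(-5, 1)))) = Mul(1, Add(-109, Add(42, Mul(-5, 1)))) = Mul(1, Add(-109, Add(42, -5))) = Mul(1, Add(-109, 37)) = Mul(1, -72) = -72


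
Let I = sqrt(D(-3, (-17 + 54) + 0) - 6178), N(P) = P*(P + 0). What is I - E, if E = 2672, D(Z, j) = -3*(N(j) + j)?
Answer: -2672 + 2*I*sqrt(2599) ≈ -2672.0 + 101.96*I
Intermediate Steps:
N(P) = P**2 (N(P) = P*P = P**2)
D(Z, j) = -3*j - 3*j**2 (D(Z, j) = -3*(j**2 + j) = -3*(j + j**2) = -3*j - 3*j**2)
I = 2*I*sqrt(2599) (I = sqrt(3*((-17 + 54) + 0)*(-1 - ((-17 + 54) + 0)) - 6178) = sqrt(3*(37 + 0)*(-1 - (37 + 0)) - 6178) = sqrt(3*37*(-1 - 1*37) - 6178) = sqrt(3*37*(-1 - 37) - 6178) = sqrt(3*37*(-38) - 6178) = sqrt(-4218 - 6178) = sqrt(-10396) = 2*I*sqrt(2599) ≈ 101.96*I)
I - E = 2*I*sqrt(2599) - 1*2672 = 2*I*sqrt(2599) - 2672 = -2672 + 2*I*sqrt(2599)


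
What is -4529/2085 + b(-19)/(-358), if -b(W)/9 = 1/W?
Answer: -30825023/14182170 ≈ -2.1735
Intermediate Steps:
b(W) = -9/W
-4529/2085 + b(-19)/(-358) = -4529/2085 - 9/(-19)/(-358) = -4529*1/2085 - 9*(-1/19)*(-1/358) = -4529/2085 + (9/19)*(-1/358) = -4529/2085 - 9/6802 = -30825023/14182170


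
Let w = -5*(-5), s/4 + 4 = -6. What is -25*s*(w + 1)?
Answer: 26000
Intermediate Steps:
s = -40 (s = -16 + 4*(-6) = -16 - 24 = -40)
w = 25
-25*s*(w + 1) = -(-1000)*(25 + 1) = -(-1000)*26 = -25*(-1040) = 26000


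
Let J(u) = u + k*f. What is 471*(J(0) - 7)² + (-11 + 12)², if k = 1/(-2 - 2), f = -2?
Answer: 79603/4 ≈ 19901.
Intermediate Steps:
k = -¼ (k = 1/(-4) = -¼ ≈ -0.25000)
J(u) = ½ + u (J(u) = u - ¼*(-2) = u + ½ = ½ + u)
471*(J(0) - 7)² + (-11 + 12)² = 471*((½ + 0) - 7)² + (-11 + 12)² = 471*(½ - 7)² + 1² = 471*(-13/2)² + 1 = 471*(169/4) + 1 = 79599/4 + 1 = 79603/4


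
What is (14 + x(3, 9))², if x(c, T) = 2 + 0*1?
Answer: 256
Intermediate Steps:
x(c, T) = 2 (x(c, T) = 2 + 0 = 2)
(14 + x(3, 9))² = (14 + 2)² = 16² = 256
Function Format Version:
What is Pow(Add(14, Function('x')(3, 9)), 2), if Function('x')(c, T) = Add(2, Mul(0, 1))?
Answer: 256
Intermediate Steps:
Function('x')(c, T) = 2 (Function('x')(c, T) = Add(2, 0) = 2)
Pow(Add(14, Function('x')(3, 9)), 2) = Pow(Add(14, 2), 2) = Pow(16, 2) = 256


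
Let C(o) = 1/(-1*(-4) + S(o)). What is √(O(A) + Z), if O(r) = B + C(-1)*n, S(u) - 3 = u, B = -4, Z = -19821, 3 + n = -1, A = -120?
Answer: I*√178431/3 ≈ 140.8*I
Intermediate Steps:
n = -4 (n = -3 - 1 = -4)
S(u) = 3 + u
C(o) = 1/(7 + o) (C(o) = 1/(-1*(-4) + (3 + o)) = 1/(4 + (3 + o)) = 1/(7 + o))
O(r) = -14/3 (O(r) = -4 - 4/(7 - 1) = -4 - 4/6 = -4 + (⅙)*(-4) = -4 - ⅔ = -14/3)
√(O(A) + Z) = √(-14/3 - 19821) = √(-59477/3) = I*√178431/3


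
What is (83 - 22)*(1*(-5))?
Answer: -305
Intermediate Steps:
(83 - 22)*(1*(-5)) = 61*(-5) = -305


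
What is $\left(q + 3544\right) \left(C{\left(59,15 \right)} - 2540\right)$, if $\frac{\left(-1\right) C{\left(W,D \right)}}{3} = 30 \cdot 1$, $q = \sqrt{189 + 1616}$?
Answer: $-9320720 - 49970 \sqrt{5} \approx -9.4324 \cdot 10^{6}$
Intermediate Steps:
$q = 19 \sqrt{5}$ ($q = \sqrt{1805} = 19 \sqrt{5} \approx 42.485$)
$C{\left(W,D \right)} = -90$ ($C{\left(W,D \right)} = - 3 \cdot 30 \cdot 1 = \left(-3\right) 30 = -90$)
$\left(q + 3544\right) \left(C{\left(59,15 \right)} - 2540\right) = \left(19 \sqrt{5} + 3544\right) \left(-90 - 2540\right) = \left(3544 + 19 \sqrt{5}\right) \left(-2630\right) = -9320720 - 49970 \sqrt{5}$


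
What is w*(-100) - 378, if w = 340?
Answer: -34378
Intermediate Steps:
w*(-100) - 378 = 340*(-100) - 378 = -34000 - 378 = -34378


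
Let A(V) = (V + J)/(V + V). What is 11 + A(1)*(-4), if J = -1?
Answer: 11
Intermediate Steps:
A(V) = (-1 + V)/(2*V) (A(V) = (V - 1)/(V + V) = (-1 + V)/((2*V)) = (-1 + V)*(1/(2*V)) = (-1 + V)/(2*V))
11 + A(1)*(-4) = 11 + ((½)*(-1 + 1)/1)*(-4) = 11 + ((½)*1*0)*(-4) = 11 + 0*(-4) = 11 + 0 = 11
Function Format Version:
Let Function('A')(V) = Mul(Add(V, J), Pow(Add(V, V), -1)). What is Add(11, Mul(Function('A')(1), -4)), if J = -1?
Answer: 11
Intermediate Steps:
Function('A')(V) = Mul(Rational(1, 2), Pow(V, -1), Add(-1, V)) (Function('A')(V) = Mul(Add(V, -1), Pow(Add(V, V), -1)) = Mul(Add(-1, V), Pow(Mul(2, V), -1)) = Mul(Add(-1, V), Mul(Rational(1, 2), Pow(V, -1))) = Mul(Rational(1, 2), Pow(V, -1), Add(-1, V)))
Add(11, Mul(Function('A')(1), -4)) = Add(11, Mul(Mul(Rational(1, 2), Pow(1, -1), Add(-1, 1)), -4)) = Add(11, Mul(Mul(Rational(1, 2), 1, 0), -4)) = Add(11, Mul(0, -4)) = Add(11, 0) = 11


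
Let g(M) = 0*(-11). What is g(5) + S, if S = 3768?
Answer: 3768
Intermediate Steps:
g(M) = 0
g(5) + S = 0 + 3768 = 3768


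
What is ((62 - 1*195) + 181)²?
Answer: 2304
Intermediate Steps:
((62 - 1*195) + 181)² = ((62 - 195) + 181)² = (-133 + 181)² = 48² = 2304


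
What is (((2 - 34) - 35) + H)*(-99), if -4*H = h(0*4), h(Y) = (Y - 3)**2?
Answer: 27423/4 ≈ 6855.8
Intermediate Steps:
h(Y) = (-3 + Y)**2
H = -9/4 (H = -(-3 + 0*4)**2/4 = -(-3 + 0)**2/4 = -1/4*(-3)**2 = -1/4*9 = -9/4 ≈ -2.2500)
(((2 - 34) - 35) + H)*(-99) = (((2 - 34) - 35) - 9/4)*(-99) = ((-32 - 35) - 9/4)*(-99) = (-67 - 9/4)*(-99) = -277/4*(-99) = 27423/4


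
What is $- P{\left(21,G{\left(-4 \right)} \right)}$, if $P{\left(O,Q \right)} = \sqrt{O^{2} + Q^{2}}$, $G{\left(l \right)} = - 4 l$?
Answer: $- \sqrt{697} \approx -26.401$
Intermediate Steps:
$- P{\left(21,G{\left(-4 \right)} \right)} = - \sqrt{21^{2} + \left(\left(-4\right) \left(-4\right)\right)^{2}} = - \sqrt{441 + 16^{2}} = - \sqrt{441 + 256} = - \sqrt{697}$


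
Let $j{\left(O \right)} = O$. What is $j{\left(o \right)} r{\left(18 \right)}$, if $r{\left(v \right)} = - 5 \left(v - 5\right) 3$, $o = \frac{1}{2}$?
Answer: $- \frac{195}{2} \approx -97.5$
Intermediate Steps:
$o = \frac{1}{2} \approx 0.5$
$r{\left(v \right)} = 75 - 15 v$ ($r{\left(v \right)} = - 5 \left(-5 + v\right) 3 = \left(25 - 5 v\right) 3 = 75 - 15 v$)
$j{\left(o \right)} r{\left(18 \right)} = \frac{75 - 270}{2} = \frac{1}{2} \left(-195\right) = - \frac{195}{2}$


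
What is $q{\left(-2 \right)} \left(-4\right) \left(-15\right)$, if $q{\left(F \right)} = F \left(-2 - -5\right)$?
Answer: $-360$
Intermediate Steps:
$q{\left(F \right)} = 3 F$ ($q{\left(F \right)} = F \left(-2 + 5\right) = F 3 = 3 F$)
$q{\left(-2 \right)} \left(-4\right) \left(-15\right) = 3 \left(-2\right) \left(-4\right) \left(-15\right) = \left(-6\right) \left(-4\right) \left(-15\right) = 24 \left(-15\right) = -360$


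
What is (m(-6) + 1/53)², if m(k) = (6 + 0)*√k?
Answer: -606743/2809 + 12*I*√6/53 ≈ -216.0 + 0.5546*I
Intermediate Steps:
m(k) = 6*√k
(m(-6) + 1/53)² = (6*√(-6) + 1/53)² = (6*(I*√6) + 1/53)² = (6*I*√6 + 1/53)² = (1/53 + 6*I*√6)²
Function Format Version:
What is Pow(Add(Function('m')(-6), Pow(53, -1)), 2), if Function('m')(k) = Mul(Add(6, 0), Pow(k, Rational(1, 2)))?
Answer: Add(Rational(-606743, 2809), Mul(Rational(12, 53), I, Pow(6, Rational(1, 2)))) ≈ Add(-216.00, Mul(0.55460, I))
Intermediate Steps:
Function('m')(k) = Mul(6, Pow(k, Rational(1, 2)))
Pow(Add(Function('m')(-6), Pow(53, -1)), 2) = Pow(Add(Mul(6, Pow(-6, Rational(1, 2))), Pow(53, -1)), 2) = Pow(Add(Mul(6, Mul(I, Pow(6, Rational(1, 2)))), Rational(1, 53)), 2) = Pow(Add(Mul(6, I, Pow(6, Rational(1, 2))), Rational(1, 53)), 2) = Pow(Add(Rational(1, 53), Mul(6, I, Pow(6, Rational(1, 2)))), 2)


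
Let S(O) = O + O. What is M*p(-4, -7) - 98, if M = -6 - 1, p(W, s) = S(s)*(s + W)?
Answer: -1176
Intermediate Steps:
S(O) = 2*O
p(W, s) = 2*s*(W + s) (p(W, s) = (2*s)*(s + W) = (2*s)*(W + s) = 2*s*(W + s))
M = -7
M*p(-4, -7) - 98 = -14*(-7)*(-4 - 7) - 98 = -14*(-7)*(-11) - 98 = -7*154 - 98 = -1078 - 98 = -1176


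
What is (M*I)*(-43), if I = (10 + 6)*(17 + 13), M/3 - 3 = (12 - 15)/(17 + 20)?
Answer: -6687360/37 ≈ -1.8074e+5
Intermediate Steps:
M = 324/37 (M = 9 + 3*((12 - 15)/(17 + 20)) = 9 + 3*(-3/37) = 9 - 9/37 = 324/37 ≈ 8.7568)
I = 480 (I = 16*30 = 480)
(M*I)*(-43) = ((324/37)*480)*(-43) = (155520/37)*(-43) = -6687360/37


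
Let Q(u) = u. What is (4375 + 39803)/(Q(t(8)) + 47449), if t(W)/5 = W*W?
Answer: 14726/15923 ≈ 0.92483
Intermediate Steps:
t(W) = 5*W² (t(W) = 5*(W*W) = 5*W²)
(4375 + 39803)/(Q(t(8)) + 47449) = (4375 + 39803)/(5*8² + 47449) = 44178/(5*64 + 47449) = 44178/(320 + 47449) = 44178/47769 = 44178*(1/47769) = 14726/15923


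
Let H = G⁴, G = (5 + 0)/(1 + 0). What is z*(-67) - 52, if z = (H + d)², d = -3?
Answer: -25921280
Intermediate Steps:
G = 5 (G = 5/1 = 5*1 = 5)
H = 625 (H = 5⁴ = 625)
z = 386884 (z = (625 - 3)² = 622² = 386884)
z*(-67) - 52 = 386884*(-67) - 52 = -25921228 - 52 = -25921280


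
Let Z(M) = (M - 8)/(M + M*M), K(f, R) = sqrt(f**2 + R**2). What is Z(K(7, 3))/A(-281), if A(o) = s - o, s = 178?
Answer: -1/2907 + 11*sqrt(58)/252909 ≈ -1.2758e-5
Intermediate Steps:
K(f, R) = sqrt(R**2 + f**2)
Z(M) = (-8 + M)/(M + M**2)
A(o) = 178 - o
Z(K(7, 3))/A(-281) = ((-8 + sqrt(3**2 + 7**2))/((sqrt(3**2 + 7**2))*(1 + sqrt(3**2 + 7**2))))/(178 - 1*(-281)) = ((-8 + sqrt(9 + 49))/((sqrt(9 + 49))*(1 + sqrt(9 + 49))))/(178 + 281) = ((-8 + sqrt(58))/((sqrt(58))*(1 + sqrt(58))))/459 = ((sqrt(58)/58)*(-8 + sqrt(58))/(1 + sqrt(58)))*(1/459) = (sqrt(58)*(-8 + sqrt(58))/(58*(1 + sqrt(58))))*(1/459) = sqrt(58)*(-8 + sqrt(58))/(26622*(1 + sqrt(58)))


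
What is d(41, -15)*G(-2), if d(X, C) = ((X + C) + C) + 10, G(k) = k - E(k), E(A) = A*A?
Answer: -126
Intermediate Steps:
E(A) = A²
G(k) = k - k²
d(X, C) = 10 + X + 2*C (d(X, C) = ((C + X) + C) + 10 = (X + 2*C) + 10 = 10 + X + 2*C)
d(41, -15)*G(-2) = (10 + 41 + 2*(-15))*(-2*(1 - 1*(-2))) = (10 + 41 - 30)*(-2*(1 + 2)) = 21*(-2*3) = 21*(-6) = -126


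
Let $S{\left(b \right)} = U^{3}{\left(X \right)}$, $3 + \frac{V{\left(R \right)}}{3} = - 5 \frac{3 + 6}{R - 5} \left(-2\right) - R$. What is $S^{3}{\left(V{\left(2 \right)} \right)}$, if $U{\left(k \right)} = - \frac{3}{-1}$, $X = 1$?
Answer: $19683$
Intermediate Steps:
$V{\left(R \right)} = -9 - 3 R + \frac{270}{-5 + R}$ ($V{\left(R \right)} = -9 + 3 \left(- 5 \frac{3 + 6}{R - 5} \left(-2\right) - R\right) = -9 + 3 \left(- 5 \frac{9}{-5 + R} \left(-2\right) - R\right) = -9 + 3 \left(- \frac{45}{-5 + R} \left(-2\right) - R\right) = -9 + 3 \left(\frac{90}{-5 + R} - R\right) = -9 + 3 \left(- R + \frac{90}{-5 + R}\right) = -9 - \left(- \frac{270}{-5 + R} + 3 R\right) = -9 - 3 R + \frac{270}{-5 + R}$)
$U{\left(k \right)} = 3$ ($U{\left(k \right)} = \left(-3\right) \left(-1\right) = 3$)
$S{\left(b \right)} = 27$ ($S{\left(b \right)} = 3^{3} = 27$)
$S^{3}{\left(V{\left(2 \right)} \right)} = 27^{3} = 19683$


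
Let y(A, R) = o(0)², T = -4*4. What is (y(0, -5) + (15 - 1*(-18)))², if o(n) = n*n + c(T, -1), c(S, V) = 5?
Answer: 3364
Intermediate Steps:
T = -16
o(n) = 5 + n² (o(n) = n*n + 5 = n² + 5 = 5 + n²)
y(A, R) = 25 (y(A, R) = (5 + 0²)² = (5 + 0)² = 5² = 25)
(y(0, -5) + (15 - 1*(-18)))² = (25 + (15 - 1*(-18)))² = (25 + (15 + 18))² = (25 + 33)² = 58² = 3364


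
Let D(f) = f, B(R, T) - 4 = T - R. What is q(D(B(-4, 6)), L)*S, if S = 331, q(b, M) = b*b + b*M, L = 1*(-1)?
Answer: 60242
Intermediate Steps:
B(R, T) = 4 + T - R (B(R, T) = 4 + (T - R) = 4 + T - R)
L = -1
q(b, M) = b² + M*b
q(D(B(-4, 6)), L)*S = ((4 + 6 - 1*(-4))*(-1 + (4 + 6 - 1*(-4))))*331 = ((4 + 6 + 4)*(-1 + (4 + 6 + 4)))*331 = (14*(-1 + 14))*331 = (14*13)*331 = 182*331 = 60242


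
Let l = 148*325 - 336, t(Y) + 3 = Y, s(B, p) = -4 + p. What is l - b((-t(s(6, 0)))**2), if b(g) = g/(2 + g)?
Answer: 2435915/51 ≈ 47763.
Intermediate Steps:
t(Y) = -3 + Y
l = 47764 (l = 48100 - 336 = 47764)
l - b((-t(s(6, 0)))**2) = 47764 - (-(-3 + (-4 + 0)))**2/(2 + (-(-3 + (-4 + 0)))**2) = 47764 - (-(-3 - 4))**2/(2 + (-(-3 - 4))**2) = 47764 - (-1*(-7))**2/(2 + (-1*(-7))**2) = 47764 - 7**2/(2 + 7**2) = 47764 - 49/(2 + 49) = 47764 - 49/51 = 2435915/51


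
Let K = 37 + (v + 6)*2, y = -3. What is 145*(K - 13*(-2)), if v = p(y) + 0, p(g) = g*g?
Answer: 13485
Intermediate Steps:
p(g) = g²
v = 9 (v = (-3)² + 0 = 9 + 0 = 9)
K = 67 (K = 37 + (9 + 6)*2 = 37 + 15*2 = 37 + 30 = 67)
145*(K - 13*(-2)) = 145*(67 - 13*(-2)) = 145*(67 + 26) = 145*93 = 13485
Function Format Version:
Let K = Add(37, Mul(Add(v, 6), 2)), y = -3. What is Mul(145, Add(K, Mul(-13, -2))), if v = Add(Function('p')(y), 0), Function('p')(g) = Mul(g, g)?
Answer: 13485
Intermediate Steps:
Function('p')(g) = Pow(g, 2)
v = 9 (v = Add(Pow(-3, 2), 0) = Add(9, 0) = 9)
K = 67 (K = Add(37, Mul(Add(9, 6), 2)) = Add(37, Mul(15, 2)) = Add(37, 30) = 67)
Mul(145, Add(K, Mul(-13, -2))) = Mul(145, Add(67, Mul(-13, -2))) = Mul(145, Add(67, 26)) = Mul(145, 93) = 13485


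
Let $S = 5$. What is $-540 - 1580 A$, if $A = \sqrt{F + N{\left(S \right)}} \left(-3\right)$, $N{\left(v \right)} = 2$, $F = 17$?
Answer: $-540 + 4740 \sqrt{19} \approx 20121.0$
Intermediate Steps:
$A = - 3 \sqrt{19}$ ($A = \sqrt{17 + 2} \left(-3\right) = \sqrt{19} \left(-3\right) = - 3 \sqrt{19} \approx -13.077$)
$-540 - 1580 A = -540 - 1580 \left(- 3 \sqrt{19}\right) = -540 + 4740 \sqrt{19}$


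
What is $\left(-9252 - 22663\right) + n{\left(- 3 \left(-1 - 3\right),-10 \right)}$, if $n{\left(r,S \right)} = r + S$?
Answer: $-31913$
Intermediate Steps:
$n{\left(r,S \right)} = S + r$
$\left(-9252 - 22663\right) + n{\left(- 3 \left(-1 - 3\right),-10 \right)} = \left(-9252 - 22663\right) - \left(10 + 3 \left(-1 - 3\right)\right) = -31915 - -2 = -31915 + \left(-10 + 12\right) = -31915 + 2 = -31913$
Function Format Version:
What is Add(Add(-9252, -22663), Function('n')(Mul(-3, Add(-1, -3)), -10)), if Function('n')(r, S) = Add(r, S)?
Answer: -31913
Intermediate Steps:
Function('n')(r, S) = Add(S, r)
Add(Add(-9252, -22663), Function('n')(Mul(-3, Add(-1, -3)), -10)) = Add(Add(-9252, -22663), Add(-10, Mul(-3, Add(-1, -3)))) = Add(-31915, Add(-10, Mul(-3, -4))) = Add(-31915, Add(-10, 12)) = Add(-31915, 2) = -31913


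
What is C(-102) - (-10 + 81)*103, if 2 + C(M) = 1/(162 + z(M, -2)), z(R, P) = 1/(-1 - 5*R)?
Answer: -603187076/82459 ≈ -7315.0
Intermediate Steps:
C(M) = -2 + 1/(162 - 1/(1 + 5*M))
C(-102) - (-10 + 81)*103 = (-321 - 1615*(-102))/(161 + 810*(-102)) - (-10 + 81)*103 = (-321 + 164730)/(161 - 82620) - 71*103 = 164409/(-82459) - 1*7313 = -1/82459*164409 - 7313 = -164409/82459 - 7313 = -603187076/82459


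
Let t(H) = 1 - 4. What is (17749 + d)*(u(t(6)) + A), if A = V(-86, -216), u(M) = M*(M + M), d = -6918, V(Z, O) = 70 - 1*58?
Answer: 324930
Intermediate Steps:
t(H) = -3
V(Z, O) = 12 (V(Z, O) = 70 - 58 = 12)
u(M) = 2*M² (u(M) = M*(2*M) = 2*M²)
A = 12
(17749 + d)*(u(t(6)) + A) = (17749 - 6918)*(2*(-3)² + 12) = 10831*(2*9 + 12) = 10831*(18 + 12) = 10831*30 = 324930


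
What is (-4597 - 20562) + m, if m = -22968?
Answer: -48127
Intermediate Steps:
(-4597 - 20562) + m = (-4597 - 20562) - 22968 = -25159 - 22968 = -48127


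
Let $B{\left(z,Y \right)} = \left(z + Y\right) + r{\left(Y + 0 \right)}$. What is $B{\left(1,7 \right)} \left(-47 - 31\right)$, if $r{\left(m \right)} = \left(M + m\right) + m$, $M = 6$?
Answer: $-2184$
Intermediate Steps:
$r{\left(m \right)} = 6 + 2 m$ ($r{\left(m \right)} = \left(6 + m\right) + m = 6 + 2 m$)
$B{\left(z,Y \right)} = 6 + z + 3 Y$ ($B{\left(z,Y \right)} = \left(z + Y\right) + \left(6 + 2 \left(Y + 0\right)\right) = \left(Y + z\right) + \left(6 + 2 Y\right) = 6 + z + 3 Y$)
$B{\left(1,7 \right)} \left(-47 - 31\right) = \left(6 + 1 + 3 \cdot 7\right) \left(-47 - 31\right) = \left(6 + 1 + 21\right) \left(-78\right) = 28 \left(-78\right) = -2184$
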